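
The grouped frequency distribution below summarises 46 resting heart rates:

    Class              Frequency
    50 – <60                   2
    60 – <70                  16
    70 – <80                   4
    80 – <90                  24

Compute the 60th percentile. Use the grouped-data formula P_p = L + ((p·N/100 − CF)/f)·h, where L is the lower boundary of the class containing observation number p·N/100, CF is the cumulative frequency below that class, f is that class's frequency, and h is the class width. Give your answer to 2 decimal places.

82.33

N = 46; target position k = 60/100 · 46 = 27.6.
Cumulative frequencies: 2, 18, 22, 46.
Observation 27.6 falls in the class 80 – <90.
L = 80, CF = 22, f = 24, h = 10.
P60 = 80 + ((27.6 − 22)/24)·10 = 80 + 2.33333 = 82.3333.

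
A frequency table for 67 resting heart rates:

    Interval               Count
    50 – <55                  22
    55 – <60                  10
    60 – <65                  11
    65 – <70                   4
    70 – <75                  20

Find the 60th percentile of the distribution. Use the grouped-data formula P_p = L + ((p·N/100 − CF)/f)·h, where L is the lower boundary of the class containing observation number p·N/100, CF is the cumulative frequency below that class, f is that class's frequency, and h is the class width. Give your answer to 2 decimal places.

63.73

N = 67; target position k = 60/100 · 67 = 40.2.
Cumulative frequencies: 22, 32, 43, 47, 67.
Observation 40.2 falls in the class 60 – <65.
L = 60, CF = 32, f = 11, h = 5.
P60 = 60 + ((40.2 − 32)/11)·5 = 60 + 3.72727 = 63.7273.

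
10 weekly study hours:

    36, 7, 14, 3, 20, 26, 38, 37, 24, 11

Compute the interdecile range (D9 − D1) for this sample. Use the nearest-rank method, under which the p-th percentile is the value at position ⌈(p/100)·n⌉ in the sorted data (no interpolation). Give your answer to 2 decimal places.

Sorted: 3, 7, 11, 14, 20, 24, 26, 36, 37, 38.
n = 10.
P10: rank ⌈10/100·10⌉ = 1 → 3.
P90: rank ⌈90/100·10⌉ = 9 → 37.
Difference: 37 − 3 = 34.

34.00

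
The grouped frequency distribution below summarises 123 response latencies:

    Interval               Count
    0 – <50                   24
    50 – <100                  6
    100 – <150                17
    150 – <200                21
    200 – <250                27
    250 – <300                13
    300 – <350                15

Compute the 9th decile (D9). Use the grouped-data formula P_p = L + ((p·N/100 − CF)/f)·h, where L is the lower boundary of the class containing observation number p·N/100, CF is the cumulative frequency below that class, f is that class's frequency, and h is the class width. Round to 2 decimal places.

N = 123; target position k = 90/100 · 123 = 110.7.
Cumulative frequencies: 24, 30, 47, 68, 95, 108, 123.
Observation 110.7 falls in the class 300 – <350.
L = 300, CF = 108, f = 15, h = 50.
P90 = 300 + ((110.7 − 108)/15)·50 = 300 + 9 = 309.

309.00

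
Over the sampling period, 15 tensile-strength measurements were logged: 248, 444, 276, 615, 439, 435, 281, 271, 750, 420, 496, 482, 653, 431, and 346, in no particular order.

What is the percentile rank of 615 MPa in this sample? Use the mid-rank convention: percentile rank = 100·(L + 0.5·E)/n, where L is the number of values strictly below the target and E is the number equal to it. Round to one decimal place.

Sorted: 248, 271, 276, 281, 346, 420, 431, 435, 439, 444, 482, 496, 615, 653, 750.
Count below 615: L = 12; count equal: E = 1; n = 15.
Percentile rank = 100·(12 + 0.5·1)/15 = 100·12.5/15 = 83.33.

83.3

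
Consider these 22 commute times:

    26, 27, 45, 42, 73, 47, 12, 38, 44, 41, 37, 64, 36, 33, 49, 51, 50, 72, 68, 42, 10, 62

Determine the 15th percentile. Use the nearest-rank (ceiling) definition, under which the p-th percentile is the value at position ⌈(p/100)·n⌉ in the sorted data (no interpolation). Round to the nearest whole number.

27

Sorted: 10, 12, 26, 27, 33, 36, 37, 38, 41, 42, 42, 44, 45, 47, 49, 50, 51, 62, 64, 68, 72, 73.
n = 22.
Position = ⌈15/100 · 22⌉ = ⌈3.3⌉ = 4.
The value at rank 4 is 27.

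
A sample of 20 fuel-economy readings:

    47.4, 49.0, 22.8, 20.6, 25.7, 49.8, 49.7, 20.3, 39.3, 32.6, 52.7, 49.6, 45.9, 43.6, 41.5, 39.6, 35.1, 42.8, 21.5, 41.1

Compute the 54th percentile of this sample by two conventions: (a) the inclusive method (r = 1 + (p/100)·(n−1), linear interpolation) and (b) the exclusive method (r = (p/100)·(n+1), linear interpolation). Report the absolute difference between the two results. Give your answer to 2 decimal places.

Sorted: 20.3, 20.6, 21.5, 22.8, 25.7, 32.6, 35.1, 39.3, 39.6, 41.1, 41.5, 42.8, 43.6, 45.9, 47.4, 49.0, 49.6, 49.7, 49.8, 52.7.
n = 20.
(a) r = 11.26; between ranks 11 (41.5) and 12 (42.8): 41.838.
(b) r = 11.34; between ranks 11 (41.5) and 12 (42.8): 41.942.
|41.838 − 41.942| = 0.104.

0.10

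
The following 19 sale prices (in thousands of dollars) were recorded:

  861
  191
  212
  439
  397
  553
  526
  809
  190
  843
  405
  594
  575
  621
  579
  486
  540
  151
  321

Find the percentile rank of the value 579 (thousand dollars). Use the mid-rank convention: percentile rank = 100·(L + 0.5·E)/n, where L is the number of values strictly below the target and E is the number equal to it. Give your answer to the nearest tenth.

Sorted: 151, 190, 191, 212, 321, 397, 405, 439, 486, 526, 540, 553, 575, 579, 594, 621, 809, 843, 861.
Count below 579: L = 13; count equal: E = 1; n = 19.
Percentile rank = 100·(13 + 0.5·1)/19 = 100·13.5/19 = 71.05.

71.1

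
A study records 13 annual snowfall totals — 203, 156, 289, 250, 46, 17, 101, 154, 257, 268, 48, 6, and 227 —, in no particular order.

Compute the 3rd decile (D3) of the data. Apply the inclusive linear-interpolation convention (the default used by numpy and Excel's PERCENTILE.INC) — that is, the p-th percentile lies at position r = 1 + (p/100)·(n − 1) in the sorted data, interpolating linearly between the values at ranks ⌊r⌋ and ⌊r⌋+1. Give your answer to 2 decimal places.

Sorted: 6, 17, 46, 48, 101, 154, 156, 203, 227, 250, 257, 268, 289.
n = 13.
r = 1 + (30/100)·(13 − 1) = 1 + 3.6 = 4.6.
Rank 4 is 48 and rank 5 is 101.
Interpolate: 48 + 0.6·(101 − 48) = 48 + 0.6·53 = 79.8.

79.80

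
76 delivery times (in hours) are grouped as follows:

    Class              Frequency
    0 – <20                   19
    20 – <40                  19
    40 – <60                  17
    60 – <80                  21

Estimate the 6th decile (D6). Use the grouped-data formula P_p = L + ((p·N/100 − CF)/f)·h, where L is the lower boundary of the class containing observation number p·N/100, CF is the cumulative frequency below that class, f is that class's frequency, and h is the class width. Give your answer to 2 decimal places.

N = 76; target position k = 60/100 · 76 = 45.6.
Cumulative frequencies: 19, 38, 55, 76.
Observation 45.6 falls in the class 40 – <60.
L = 40, CF = 38, f = 17, h = 20.
P60 = 40 + ((45.6 − 38)/17)·20 = 40 + 8.94118 = 48.9412.

48.94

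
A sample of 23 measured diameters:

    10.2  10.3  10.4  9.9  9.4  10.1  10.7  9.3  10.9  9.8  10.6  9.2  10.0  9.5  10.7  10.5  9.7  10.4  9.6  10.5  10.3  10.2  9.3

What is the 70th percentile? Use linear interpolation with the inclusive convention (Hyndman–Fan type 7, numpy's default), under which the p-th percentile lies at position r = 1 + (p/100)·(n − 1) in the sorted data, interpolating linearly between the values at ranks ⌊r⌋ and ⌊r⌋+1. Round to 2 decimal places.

10.40

Sorted: 9.2, 9.3, 9.3, 9.4, 9.5, 9.6, 9.7, 9.8, 9.9, 10.0, 10.1, 10.2, 10.2, 10.3, 10.3, 10.4, 10.4, 10.5, 10.5, 10.6, 10.7, 10.7, 10.9.
n = 23.
r = 1 + (70/100)·(23 − 1) = 1 + 15.4 = 16.4.
Rank 16 is 10.4 and rank 17 is 10.4.
Interpolate: 10.4 + 0.4·(10.4 − 10.4) = 10.4 + 0.4·0 = 10.4.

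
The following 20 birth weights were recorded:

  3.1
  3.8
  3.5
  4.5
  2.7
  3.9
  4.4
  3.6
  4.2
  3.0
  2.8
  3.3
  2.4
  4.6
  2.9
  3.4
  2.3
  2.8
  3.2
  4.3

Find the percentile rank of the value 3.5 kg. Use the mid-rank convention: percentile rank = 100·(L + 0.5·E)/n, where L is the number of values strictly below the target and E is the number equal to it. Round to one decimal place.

Sorted: 2.3, 2.4, 2.7, 2.8, 2.8, 2.9, 3.0, 3.1, 3.2, 3.3, 3.4, 3.5, 3.6, 3.8, 3.9, 4.2, 4.3, 4.4, 4.5, 4.6.
Count below 3.5: L = 11; count equal: E = 1; n = 20.
Percentile rank = 100·(11 + 0.5·1)/20 = 100·11.5/20 = 57.5.

57.5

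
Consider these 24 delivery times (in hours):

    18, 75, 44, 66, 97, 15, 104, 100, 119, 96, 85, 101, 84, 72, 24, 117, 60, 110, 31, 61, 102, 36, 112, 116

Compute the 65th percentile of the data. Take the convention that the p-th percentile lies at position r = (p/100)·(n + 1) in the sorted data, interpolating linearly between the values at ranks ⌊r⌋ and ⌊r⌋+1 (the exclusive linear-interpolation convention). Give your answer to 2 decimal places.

100.25

Sorted: 15, 18, 24, 31, 36, 44, 60, 61, 66, 72, 75, 84, 85, 96, 97, 100, 101, 102, 104, 110, 112, 116, 117, 119.
n = 24.
r = (65/100)·(24 + 1) = 16.25.
Rank 16 is 100 and rank 17 is 101.
Interpolate: 100 + 0.25·(101 − 100) = 100 + 0.25·1 = 100.25.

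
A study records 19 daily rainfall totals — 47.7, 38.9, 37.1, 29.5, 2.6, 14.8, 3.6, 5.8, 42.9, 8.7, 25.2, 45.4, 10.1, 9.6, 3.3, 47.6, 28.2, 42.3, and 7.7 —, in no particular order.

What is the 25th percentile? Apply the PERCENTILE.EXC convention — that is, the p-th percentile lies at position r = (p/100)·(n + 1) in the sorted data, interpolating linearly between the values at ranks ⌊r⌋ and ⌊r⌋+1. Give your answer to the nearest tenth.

Sorted: 2.6, 3.3, 3.6, 5.8, 7.7, 8.7, 9.6, 10.1, 14.8, 25.2, 28.2, 29.5, 37.1, 38.9, 42.3, 42.9, 45.4, 47.6, 47.7.
n = 19.
r = (25/100)·(19 + 1) = 5.
r is an integer, so P25 is the value at rank 5: 7.7.

7.7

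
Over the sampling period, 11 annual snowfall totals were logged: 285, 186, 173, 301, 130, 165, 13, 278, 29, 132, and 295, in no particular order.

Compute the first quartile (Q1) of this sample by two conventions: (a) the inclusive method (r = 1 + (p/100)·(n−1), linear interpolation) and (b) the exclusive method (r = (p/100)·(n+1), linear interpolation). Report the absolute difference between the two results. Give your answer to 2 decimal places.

1.00

Sorted: 13, 29, 130, 132, 165, 173, 186, 278, 285, 295, 301.
n = 11.
(a) r = 3.5; between ranks 3 (130) and 4 (132): 131.
(b) r = 3 → value at rank 3 = 130.
|131 − 130| = 1.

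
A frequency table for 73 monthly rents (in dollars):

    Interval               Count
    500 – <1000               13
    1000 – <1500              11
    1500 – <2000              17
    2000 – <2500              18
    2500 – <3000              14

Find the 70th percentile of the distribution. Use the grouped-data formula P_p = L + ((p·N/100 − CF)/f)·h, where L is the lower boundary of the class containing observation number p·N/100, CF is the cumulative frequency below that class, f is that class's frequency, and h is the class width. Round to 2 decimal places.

2280.56

N = 73; target position k = 70/100 · 73 = 51.1.
Cumulative frequencies: 13, 24, 41, 59, 73.
Observation 51.1 falls in the class 2000 – <2500.
L = 2000, CF = 41, f = 18, h = 500.
P70 = 2000 + ((51.1 − 41)/18)·500 = 2000 + 280.556 = 2280.56.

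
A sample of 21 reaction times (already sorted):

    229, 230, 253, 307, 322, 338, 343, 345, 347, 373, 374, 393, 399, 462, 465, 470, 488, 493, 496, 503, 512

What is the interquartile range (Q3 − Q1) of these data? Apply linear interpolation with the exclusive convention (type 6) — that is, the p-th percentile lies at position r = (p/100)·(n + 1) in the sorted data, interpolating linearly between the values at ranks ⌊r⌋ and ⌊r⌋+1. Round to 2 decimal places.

n = 21.
P25: r = 5.5; ranks 5–6 are 322, 338; interpolating gives 330.
P75: r = 16.5; ranks 16–17 are 470, 488; interpolating gives 479.
Difference: 479 − 330 = 149.

149.00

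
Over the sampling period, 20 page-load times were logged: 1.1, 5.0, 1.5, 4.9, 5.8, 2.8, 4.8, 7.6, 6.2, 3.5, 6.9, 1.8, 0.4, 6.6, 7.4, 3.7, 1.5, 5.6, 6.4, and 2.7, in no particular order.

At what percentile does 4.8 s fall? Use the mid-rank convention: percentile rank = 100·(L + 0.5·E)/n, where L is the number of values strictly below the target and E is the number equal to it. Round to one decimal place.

47.5

Sorted: 0.4, 1.1, 1.5, 1.5, 1.8, 2.7, 2.8, 3.5, 3.7, 4.8, 4.9, 5.0, 5.6, 5.8, 6.2, 6.4, 6.6, 6.9, 7.4, 7.6.
Count below 4.8: L = 9; count equal: E = 1; n = 20.
Percentile rank = 100·(9 + 0.5·1)/20 = 100·9.5/20 = 47.5.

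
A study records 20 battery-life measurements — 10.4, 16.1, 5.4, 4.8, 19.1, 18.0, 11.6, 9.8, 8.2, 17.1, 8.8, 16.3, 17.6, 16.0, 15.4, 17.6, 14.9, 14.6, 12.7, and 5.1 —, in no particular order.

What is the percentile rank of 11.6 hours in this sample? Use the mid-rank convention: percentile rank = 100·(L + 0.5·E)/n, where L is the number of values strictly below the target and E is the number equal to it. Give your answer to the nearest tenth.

Sorted: 4.8, 5.1, 5.4, 8.2, 8.8, 9.8, 10.4, 11.6, 12.7, 14.6, 14.9, 15.4, 16.0, 16.1, 16.3, 17.1, 17.6, 17.6, 18.0, 19.1.
Count below 11.6: L = 7; count equal: E = 1; n = 20.
Percentile rank = 100·(7 + 0.5·1)/20 = 100·7.5/20 = 37.5.

37.5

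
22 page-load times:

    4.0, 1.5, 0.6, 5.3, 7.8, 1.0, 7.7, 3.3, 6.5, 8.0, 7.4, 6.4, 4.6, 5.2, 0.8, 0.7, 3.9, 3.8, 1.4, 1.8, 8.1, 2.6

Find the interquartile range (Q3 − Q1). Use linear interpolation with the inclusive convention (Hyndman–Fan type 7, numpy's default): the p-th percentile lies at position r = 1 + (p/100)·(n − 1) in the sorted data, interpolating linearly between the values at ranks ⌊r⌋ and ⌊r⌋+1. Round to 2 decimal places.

4.90

Sorted: 0.6, 0.7, 0.8, 1.0, 1.4, 1.5, 1.8, 2.6, 3.3, 3.8, 3.9, 4.0, 4.6, 5.2, 5.3, 6.4, 6.5, 7.4, 7.7, 7.8, 8.0, 8.1.
n = 22.
P25: r = 6.25; ranks 6–7 are 1.5, 1.8; interpolating gives 1.575.
P75: r = 16.75; ranks 16–17 are 6.4, 6.5; interpolating gives 6.475.
Difference: 6.475 − 1.575 = 4.9.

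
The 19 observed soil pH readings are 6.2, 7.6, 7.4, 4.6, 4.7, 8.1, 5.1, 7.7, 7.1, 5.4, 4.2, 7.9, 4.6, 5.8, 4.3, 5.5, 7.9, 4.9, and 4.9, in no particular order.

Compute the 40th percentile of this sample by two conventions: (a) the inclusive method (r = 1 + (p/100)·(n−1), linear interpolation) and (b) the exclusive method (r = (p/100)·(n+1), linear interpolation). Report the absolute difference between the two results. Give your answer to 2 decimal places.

0.06

Sorted: 4.2, 4.3, 4.6, 4.6, 4.7, 4.9, 4.9, 5.1, 5.4, 5.5, 5.8, 6.2, 7.1, 7.4, 7.6, 7.7, 7.9, 7.9, 8.1.
n = 19.
(a) r = 8.2; between ranks 8 (5.1) and 9 (5.4): 5.16.
(b) r = 8 → value at rank 8 = 5.1.
|5.16 − 5.1| = 0.06.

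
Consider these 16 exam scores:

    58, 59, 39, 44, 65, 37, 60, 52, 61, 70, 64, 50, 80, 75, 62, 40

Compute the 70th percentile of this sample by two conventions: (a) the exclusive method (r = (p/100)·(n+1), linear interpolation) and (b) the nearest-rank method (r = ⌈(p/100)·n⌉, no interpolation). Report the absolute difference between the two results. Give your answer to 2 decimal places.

0.20

Sorted: 37, 39, 40, 44, 50, 52, 58, 59, 60, 61, 62, 64, 65, 70, 75, 80.
n = 16.
(a) r = 11.9; between ranks 11 (62) and 12 (64): 63.8.
(b) the nearest-rank method: rank 12 → 64.
|63.8 − 64| = 0.2.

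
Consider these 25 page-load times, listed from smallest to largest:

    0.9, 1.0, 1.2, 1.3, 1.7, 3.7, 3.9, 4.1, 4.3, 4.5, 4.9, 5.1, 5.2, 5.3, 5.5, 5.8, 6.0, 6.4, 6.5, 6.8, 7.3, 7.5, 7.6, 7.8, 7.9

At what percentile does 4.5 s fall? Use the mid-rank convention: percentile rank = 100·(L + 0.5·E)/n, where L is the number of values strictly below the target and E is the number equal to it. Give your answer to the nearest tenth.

Count below 4.5: L = 9; count equal: E = 1; n = 25.
Percentile rank = 100·(9 + 0.5·1)/25 = 100·9.5/25 = 38.

38.0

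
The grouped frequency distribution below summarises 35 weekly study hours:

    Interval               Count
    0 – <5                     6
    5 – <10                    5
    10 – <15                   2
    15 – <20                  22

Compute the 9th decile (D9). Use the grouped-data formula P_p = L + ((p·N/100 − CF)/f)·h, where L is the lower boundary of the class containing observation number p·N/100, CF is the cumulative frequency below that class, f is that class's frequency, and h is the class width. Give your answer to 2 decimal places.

N = 35; target position k = 90/100 · 35 = 31.5.
Cumulative frequencies: 6, 11, 13, 35.
Observation 31.5 falls in the class 15 – <20.
L = 15, CF = 13, f = 22, h = 5.
P90 = 15 + ((31.5 − 13)/22)·5 = 15 + 4.20455 = 19.2045.

19.20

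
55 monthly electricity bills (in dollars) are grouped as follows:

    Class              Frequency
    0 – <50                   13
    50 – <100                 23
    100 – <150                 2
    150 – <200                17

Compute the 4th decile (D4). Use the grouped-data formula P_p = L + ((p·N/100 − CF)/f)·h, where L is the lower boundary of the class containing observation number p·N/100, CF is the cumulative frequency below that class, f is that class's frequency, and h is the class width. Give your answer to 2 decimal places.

69.57

N = 55; target position k = 40/100 · 55 = 22.
Cumulative frequencies: 13, 36, 38, 55.
Observation 22 falls in the class 50 – <100.
L = 50, CF = 13, f = 23, h = 50.
P40 = 50 + ((22 − 13)/23)·50 = 50 + 19.5652 = 69.5652.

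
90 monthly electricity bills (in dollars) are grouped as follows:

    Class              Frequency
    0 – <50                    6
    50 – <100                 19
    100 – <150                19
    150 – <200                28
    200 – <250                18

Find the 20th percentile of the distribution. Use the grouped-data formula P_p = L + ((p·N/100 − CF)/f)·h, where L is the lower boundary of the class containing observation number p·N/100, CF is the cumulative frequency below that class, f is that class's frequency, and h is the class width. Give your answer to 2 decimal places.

N = 90; target position k = 20/100 · 90 = 18.
Cumulative frequencies: 6, 25, 44, 72, 90.
Observation 18 falls in the class 50 – <100.
L = 50, CF = 6, f = 19, h = 50.
P20 = 50 + ((18 − 6)/19)·50 = 50 + 31.5789 = 81.5789.

81.58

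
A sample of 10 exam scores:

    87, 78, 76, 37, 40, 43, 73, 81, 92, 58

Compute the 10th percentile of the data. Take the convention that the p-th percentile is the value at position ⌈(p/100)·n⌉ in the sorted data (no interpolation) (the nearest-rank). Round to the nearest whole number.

37

Sorted: 37, 40, 43, 58, 73, 76, 78, 81, 87, 92.
n = 10.
Position = ⌈10/100 · 10⌉ = ⌈1⌉ = 1.
The value at rank 1 is 37.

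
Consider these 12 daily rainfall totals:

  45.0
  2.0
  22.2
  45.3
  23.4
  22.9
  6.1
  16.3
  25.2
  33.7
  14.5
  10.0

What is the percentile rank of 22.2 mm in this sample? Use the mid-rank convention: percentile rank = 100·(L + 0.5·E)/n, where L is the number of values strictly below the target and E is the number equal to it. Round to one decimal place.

45.8

Sorted: 2.0, 6.1, 10.0, 14.5, 16.3, 22.2, 22.9, 23.4, 25.2, 33.7, 45.0, 45.3.
Count below 22.2: L = 5; count equal: E = 1; n = 12.
Percentile rank = 100·(5 + 0.5·1)/12 = 100·5.5/12 = 45.83.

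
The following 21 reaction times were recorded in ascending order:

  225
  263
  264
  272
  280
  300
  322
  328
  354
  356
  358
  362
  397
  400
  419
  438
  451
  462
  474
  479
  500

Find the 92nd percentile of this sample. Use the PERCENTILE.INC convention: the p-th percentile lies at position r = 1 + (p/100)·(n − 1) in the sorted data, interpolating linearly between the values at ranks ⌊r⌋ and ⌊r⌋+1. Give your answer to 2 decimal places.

476.00

n = 21.
r = 1 + (92/100)·(21 − 1) = 1 + 18.4 = 19.4.
Rank 19 is 474 and rank 20 is 479.
Interpolate: 474 + 0.4·(479 − 474) = 474 + 0.4·5 = 476.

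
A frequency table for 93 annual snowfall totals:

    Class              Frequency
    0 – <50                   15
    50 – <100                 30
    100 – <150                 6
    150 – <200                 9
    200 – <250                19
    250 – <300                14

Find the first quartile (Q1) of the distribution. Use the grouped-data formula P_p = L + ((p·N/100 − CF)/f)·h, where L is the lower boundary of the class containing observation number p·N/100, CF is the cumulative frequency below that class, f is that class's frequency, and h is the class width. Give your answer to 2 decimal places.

N = 93; target position k = 25/100 · 93 = 23.25.
Cumulative frequencies: 15, 45, 51, 60, 79, 93.
Observation 23.25 falls in the class 50 – <100.
L = 50, CF = 15, f = 30, h = 50.
P25 = 50 + ((23.25 − 15)/30)·50 = 50 + 13.75 = 63.75.

63.75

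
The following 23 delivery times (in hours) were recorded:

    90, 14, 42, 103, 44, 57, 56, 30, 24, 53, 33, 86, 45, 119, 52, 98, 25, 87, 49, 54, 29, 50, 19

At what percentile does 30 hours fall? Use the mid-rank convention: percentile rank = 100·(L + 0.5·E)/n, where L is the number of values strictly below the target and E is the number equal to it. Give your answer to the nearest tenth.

Sorted: 14, 19, 24, 25, 29, 30, 33, 42, 44, 45, 49, 50, 52, 53, 54, 56, 57, 86, 87, 90, 98, 103, 119.
Count below 30: L = 5; count equal: E = 1; n = 23.
Percentile rank = 100·(5 + 0.5·1)/23 = 100·5.5/23 = 23.91.

23.9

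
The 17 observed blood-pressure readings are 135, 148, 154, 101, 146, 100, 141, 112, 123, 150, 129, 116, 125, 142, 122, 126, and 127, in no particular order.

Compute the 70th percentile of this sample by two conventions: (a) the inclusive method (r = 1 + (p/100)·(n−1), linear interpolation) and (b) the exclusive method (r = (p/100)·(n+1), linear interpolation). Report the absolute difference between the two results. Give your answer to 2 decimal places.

0.40

Sorted: 100, 101, 112, 116, 122, 123, 125, 126, 127, 129, 135, 141, 142, 146, 148, 150, 154.
n = 17.
(a) r = 12.2; between ranks 12 (141) and 13 (142): 141.2.
(b) r = 12.6; between ranks 12 (141) and 13 (142): 141.6.
|141.2 − 141.6| = 0.4.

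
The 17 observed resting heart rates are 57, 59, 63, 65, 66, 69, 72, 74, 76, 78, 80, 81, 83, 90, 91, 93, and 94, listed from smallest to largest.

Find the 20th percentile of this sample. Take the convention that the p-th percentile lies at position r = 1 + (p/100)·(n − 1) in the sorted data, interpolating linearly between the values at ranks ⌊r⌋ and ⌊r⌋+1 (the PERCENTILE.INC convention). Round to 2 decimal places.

n = 17.
r = 1 + (20/100)·(17 − 1) = 1 + 3.2 = 4.2.
Rank 4 is 65 and rank 5 is 66.
Interpolate: 65 + 0.2·(66 − 65) = 65 + 0.2·1 = 65.2.

65.20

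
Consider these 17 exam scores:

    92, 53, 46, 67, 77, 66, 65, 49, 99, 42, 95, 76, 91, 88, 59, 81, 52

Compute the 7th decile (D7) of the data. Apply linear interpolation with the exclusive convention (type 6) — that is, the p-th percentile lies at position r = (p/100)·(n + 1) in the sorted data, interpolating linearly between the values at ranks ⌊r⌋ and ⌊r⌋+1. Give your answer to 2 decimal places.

85.20

Sorted: 42, 46, 49, 52, 53, 59, 65, 66, 67, 76, 77, 81, 88, 91, 92, 95, 99.
n = 17.
r = (70/100)·(17 + 1) = 12.6.
Rank 12 is 81 and rank 13 is 88.
Interpolate: 81 + 0.6·(88 − 81) = 81 + 0.6·7 = 85.2.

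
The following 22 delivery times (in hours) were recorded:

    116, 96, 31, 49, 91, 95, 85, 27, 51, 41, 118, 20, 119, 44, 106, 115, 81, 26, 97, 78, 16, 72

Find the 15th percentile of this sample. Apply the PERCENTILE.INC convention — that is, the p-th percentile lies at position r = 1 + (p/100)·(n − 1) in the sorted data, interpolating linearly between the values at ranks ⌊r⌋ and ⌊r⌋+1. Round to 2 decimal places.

Sorted: 16, 20, 26, 27, 31, 41, 44, 49, 51, 72, 78, 81, 85, 91, 95, 96, 97, 106, 115, 116, 118, 119.
n = 22.
r = 1 + (15/100)·(22 − 1) = 1 + 3.15 = 4.15.
Rank 4 is 27 and rank 5 is 31.
Interpolate: 27 + 0.15·(31 − 27) = 27 + 0.15·4 = 27.6.

27.60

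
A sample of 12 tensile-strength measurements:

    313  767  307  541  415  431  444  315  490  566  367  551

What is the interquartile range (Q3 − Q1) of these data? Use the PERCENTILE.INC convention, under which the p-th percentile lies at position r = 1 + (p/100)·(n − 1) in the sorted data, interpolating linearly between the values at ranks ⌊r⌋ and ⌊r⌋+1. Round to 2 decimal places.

Sorted: 307, 313, 315, 367, 415, 431, 444, 490, 541, 551, 566, 767.
n = 12.
P25: r = 3.75; ranks 3–4 are 315, 367; interpolating gives 354.
P75: r = 9.25; ranks 9–10 are 541, 551; interpolating gives 543.5.
Difference: 543.5 − 354 = 189.5.

189.50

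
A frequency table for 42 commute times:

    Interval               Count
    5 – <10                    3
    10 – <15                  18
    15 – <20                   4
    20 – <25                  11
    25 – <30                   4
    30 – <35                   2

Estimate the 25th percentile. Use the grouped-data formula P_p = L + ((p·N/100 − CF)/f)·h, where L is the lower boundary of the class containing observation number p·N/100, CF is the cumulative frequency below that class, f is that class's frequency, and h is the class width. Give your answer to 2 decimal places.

N = 42; target position k = 25/100 · 42 = 10.5.
Cumulative frequencies: 3, 21, 25, 36, 40, 42.
Observation 10.5 falls in the class 10 – <15.
L = 10, CF = 3, f = 18, h = 5.
P25 = 10 + ((10.5 − 3)/18)·5 = 10 + 2.08333 = 12.0833.

12.08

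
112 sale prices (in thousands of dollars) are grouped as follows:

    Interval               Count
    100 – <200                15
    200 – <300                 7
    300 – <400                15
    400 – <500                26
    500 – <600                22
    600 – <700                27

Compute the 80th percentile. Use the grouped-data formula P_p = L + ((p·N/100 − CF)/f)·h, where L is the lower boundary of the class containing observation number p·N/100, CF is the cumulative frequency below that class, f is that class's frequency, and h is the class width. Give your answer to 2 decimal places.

617.04

N = 112; target position k = 80/100 · 112 = 89.6.
Cumulative frequencies: 15, 22, 37, 63, 85, 112.
Observation 89.6 falls in the class 600 – <700.
L = 600, CF = 85, f = 27, h = 100.
P80 = 600 + ((89.6 − 85)/27)·100 = 600 + 17.037 = 617.037.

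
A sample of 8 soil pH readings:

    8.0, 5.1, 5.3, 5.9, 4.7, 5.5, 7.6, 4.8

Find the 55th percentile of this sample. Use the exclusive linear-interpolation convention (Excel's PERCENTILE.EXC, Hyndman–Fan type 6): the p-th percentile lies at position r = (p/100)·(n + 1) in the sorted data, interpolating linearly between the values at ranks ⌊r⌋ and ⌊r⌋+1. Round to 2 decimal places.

5.49

Sorted: 4.7, 4.8, 5.1, 5.3, 5.5, 5.9, 7.6, 8.0.
n = 8.
r = (55/100)·(8 + 1) = 4.95.
Rank 4 is 5.3 and rank 5 is 5.5.
Interpolate: 5.3 + 0.95·(5.5 − 5.3) = 5.3 + 0.95·0.2 = 5.49.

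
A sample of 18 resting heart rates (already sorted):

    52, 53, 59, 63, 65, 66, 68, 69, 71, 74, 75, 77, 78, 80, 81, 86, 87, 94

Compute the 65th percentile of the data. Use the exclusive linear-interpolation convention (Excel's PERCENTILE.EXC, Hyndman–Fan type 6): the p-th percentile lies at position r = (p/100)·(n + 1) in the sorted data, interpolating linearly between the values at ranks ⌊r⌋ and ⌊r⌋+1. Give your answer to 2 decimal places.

n = 18.
r = (65/100)·(18 + 1) = 12.35.
Rank 12 is 77 and rank 13 is 78.
Interpolate: 77 + 0.35·(78 − 77) = 77 + 0.35·1 = 77.35.

77.35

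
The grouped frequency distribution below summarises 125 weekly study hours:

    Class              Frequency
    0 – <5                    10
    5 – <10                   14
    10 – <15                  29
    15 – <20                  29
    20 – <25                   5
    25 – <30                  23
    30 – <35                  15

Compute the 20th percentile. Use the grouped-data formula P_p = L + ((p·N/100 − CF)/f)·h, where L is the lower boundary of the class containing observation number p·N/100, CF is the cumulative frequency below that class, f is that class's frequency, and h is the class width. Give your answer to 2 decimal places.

10.17

N = 125; target position k = 20/100 · 125 = 25.
Cumulative frequencies: 10, 24, 53, 82, 87, 110, 125.
Observation 25 falls in the class 10 – <15.
L = 10, CF = 24, f = 29, h = 5.
P20 = 10 + ((25 − 24)/29)·5 = 10 + 0.172414 = 10.1724.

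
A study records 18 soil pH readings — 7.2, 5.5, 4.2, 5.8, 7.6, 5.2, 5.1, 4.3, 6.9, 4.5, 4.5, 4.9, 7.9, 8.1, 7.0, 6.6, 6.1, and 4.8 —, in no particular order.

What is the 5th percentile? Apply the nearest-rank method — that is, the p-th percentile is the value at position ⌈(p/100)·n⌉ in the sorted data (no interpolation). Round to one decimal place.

4.2

Sorted: 4.2, 4.3, 4.5, 4.5, 4.8, 4.9, 5.1, 5.2, 5.5, 5.8, 6.1, 6.6, 6.9, 7.0, 7.2, 7.6, 7.9, 8.1.
n = 18.
Position = ⌈5/100 · 18⌉ = ⌈0.9⌉ = 1.
The value at rank 1 is 4.2.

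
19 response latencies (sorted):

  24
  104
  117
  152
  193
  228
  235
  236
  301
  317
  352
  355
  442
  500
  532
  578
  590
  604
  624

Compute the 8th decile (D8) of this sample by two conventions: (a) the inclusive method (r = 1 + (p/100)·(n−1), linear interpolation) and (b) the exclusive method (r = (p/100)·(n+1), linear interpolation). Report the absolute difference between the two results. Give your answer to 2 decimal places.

27.60

n = 19.
(a) r = 15.4; between ranks 15 (532) and 16 (578): 550.4.
(b) r = 16 → value at rank 16 = 578.
|550.4 − 578| = 27.6.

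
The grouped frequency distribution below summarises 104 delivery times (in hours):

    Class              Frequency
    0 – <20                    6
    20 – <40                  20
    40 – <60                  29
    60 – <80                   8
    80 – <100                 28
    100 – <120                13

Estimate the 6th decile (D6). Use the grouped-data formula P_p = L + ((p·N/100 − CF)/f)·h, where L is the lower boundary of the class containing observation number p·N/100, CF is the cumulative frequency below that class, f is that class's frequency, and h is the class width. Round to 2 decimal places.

N = 104; target position k = 60/100 · 104 = 62.4.
Cumulative frequencies: 6, 26, 55, 63, 91, 104.
Observation 62.4 falls in the class 60 – <80.
L = 60, CF = 55, f = 8, h = 20.
P60 = 60 + ((62.4 − 55)/8)·20 = 60 + 18.5 = 78.5.

78.50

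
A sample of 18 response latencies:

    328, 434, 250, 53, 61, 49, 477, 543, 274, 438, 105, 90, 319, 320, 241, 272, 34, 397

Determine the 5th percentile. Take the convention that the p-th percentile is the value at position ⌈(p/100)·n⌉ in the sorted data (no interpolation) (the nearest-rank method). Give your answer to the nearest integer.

Sorted: 34, 49, 53, 61, 90, 105, 241, 250, 272, 274, 319, 320, 328, 397, 434, 438, 477, 543.
n = 18.
Position = ⌈5/100 · 18⌉ = ⌈0.9⌉ = 1.
The value at rank 1 is 34.

34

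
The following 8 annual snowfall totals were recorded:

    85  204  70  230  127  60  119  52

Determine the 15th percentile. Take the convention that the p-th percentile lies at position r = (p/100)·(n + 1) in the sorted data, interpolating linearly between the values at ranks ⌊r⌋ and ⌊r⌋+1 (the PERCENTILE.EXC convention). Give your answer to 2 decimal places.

54.80

Sorted: 52, 60, 70, 85, 119, 127, 204, 230.
n = 8.
r = (15/100)·(8 + 1) = 1.35.
Rank 1 is 52 and rank 2 is 60.
Interpolate: 52 + 0.35·(60 − 52) = 52 + 0.35·8 = 54.8.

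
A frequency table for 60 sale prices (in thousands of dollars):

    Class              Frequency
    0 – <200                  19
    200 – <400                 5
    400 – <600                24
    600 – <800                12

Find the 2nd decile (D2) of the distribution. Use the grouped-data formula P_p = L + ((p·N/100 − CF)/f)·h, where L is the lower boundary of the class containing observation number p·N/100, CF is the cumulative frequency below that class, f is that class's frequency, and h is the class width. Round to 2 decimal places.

126.32

N = 60; target position k = 20/100 · 60 = 12.
Cumulative frequencies: 19, 24, 48, 60.
Observation 12 falls in the class 0 – <200.
L = 0, CF = 0, f = 19, h = 200.
P20 = 0 + ((12 − 0)/19)·200 = 0 + 126.316 = 126.316.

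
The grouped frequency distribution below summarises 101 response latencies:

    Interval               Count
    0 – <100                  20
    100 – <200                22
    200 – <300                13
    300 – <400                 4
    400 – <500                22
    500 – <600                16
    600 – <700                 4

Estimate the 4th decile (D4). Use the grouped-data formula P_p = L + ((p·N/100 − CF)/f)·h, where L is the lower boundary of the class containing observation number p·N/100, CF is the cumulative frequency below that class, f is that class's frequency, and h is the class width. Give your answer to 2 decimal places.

192.73

N = 101; target position k = 40/100 · 101 = 40.4.
Cumulative frequencies: 20, 42, 55, 59, 81, 97, 101.
Observation 40.4 falls in the class 100 – <200.
L = 100, CF = 20, f = 22, h = 100.
P40 = 100 + ((40.4 − 20)/22)·100 = 100 + 92.7273 = 192.727.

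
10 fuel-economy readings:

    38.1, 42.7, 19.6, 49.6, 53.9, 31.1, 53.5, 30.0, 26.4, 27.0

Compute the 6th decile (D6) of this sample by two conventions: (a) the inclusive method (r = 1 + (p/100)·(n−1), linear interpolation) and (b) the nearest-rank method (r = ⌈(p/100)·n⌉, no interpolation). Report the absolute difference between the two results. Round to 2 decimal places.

Sorted: 19.6, 26.4, 27.0, 30.0, 31.1, 38.1, 42.7, 49.6, 53.5, 53.9.
n = 10.
(a) r = 6.4; between ranks 6 (38.1) and 7 (42.7): 39.94.
(b) the nearest-rank method: rank 6 → 38.1.
|39.94 − 38.1| = 1.84.

1.84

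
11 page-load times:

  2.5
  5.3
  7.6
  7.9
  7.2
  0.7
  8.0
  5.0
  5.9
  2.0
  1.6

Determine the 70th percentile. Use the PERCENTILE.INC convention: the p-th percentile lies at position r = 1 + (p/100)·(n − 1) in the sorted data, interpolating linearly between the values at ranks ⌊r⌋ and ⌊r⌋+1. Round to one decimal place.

7.2

Sorted: 0.7, 1.6, 2.0, 2.5, 5.0, 5.3, 5.9, 7.2, 7.6, 7.9, 8.0.
n = 11.
r = 1 + (70/100)·(11 − 1) = 1 + 7 = 8.
r is an integer, so P70 is the value at rank 8: 7.2.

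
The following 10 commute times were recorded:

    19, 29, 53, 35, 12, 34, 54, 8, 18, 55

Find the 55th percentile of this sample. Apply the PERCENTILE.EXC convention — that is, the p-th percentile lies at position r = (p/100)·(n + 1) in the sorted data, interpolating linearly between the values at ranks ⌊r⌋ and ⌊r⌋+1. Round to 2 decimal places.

Sorted: 8, 12, 18, 19, 29, 34, 35, 53, 54, 55.
n = 10.
r = (55/100)·(10 + 1) = 6.05.
Rank 6 is 34 and rank 7 is 35.
Interpolate: 34 + 0.05·(35 − 34) = 34 + 0.05·1 = 34.05.

34.05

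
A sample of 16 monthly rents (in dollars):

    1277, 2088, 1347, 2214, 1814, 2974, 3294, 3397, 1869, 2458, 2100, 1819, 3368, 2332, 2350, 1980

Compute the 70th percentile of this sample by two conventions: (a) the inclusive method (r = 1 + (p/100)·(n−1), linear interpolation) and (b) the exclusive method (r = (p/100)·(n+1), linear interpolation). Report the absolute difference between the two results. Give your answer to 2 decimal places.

Sorted: 1277, 1347, 1814, 1819, 1869, 1980, 2088, 2100, 2214, 2332, 2350, 2458, 2974, 3294, 3368, 3397.
n = 16.
(a) r = 11.5; between ranks 11 (2350) and 12 (2458): 2404.
(b) r = 11.9; between ranks 11 (2350) and 12 (2458): 2447.2.
|2404 − 2447.2| = 43.2.

43.20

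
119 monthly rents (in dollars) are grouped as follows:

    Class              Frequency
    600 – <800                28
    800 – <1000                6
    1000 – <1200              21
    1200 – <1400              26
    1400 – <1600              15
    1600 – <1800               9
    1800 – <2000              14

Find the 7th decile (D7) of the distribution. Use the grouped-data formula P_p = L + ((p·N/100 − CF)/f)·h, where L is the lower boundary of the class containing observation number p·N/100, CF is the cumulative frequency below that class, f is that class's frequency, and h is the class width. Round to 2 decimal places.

N = 119; target position k = 70/100 · 119 = 83.3.
Cumulative frequencies: 28, 34, 55, 81, 96, 105, 119.
Observation 83.3 falls in the class 1400 – <1600.
L = 1400, CF = 81, f = 15, h = 200.
P70 = 1400 + ((83.3 − 81)/15)·200 = 1400 + 30.6667 = 1430.67.

1430.67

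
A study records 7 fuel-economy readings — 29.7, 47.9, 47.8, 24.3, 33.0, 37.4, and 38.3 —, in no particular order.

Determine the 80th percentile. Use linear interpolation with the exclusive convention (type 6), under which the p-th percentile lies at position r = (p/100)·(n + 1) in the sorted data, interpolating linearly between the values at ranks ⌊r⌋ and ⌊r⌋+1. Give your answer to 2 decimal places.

47.84

Sorted: 24.3, 29.7, 33.0, 37.4, 38.3, 47.8, 47.9.
n = 7.
r = (80/100)·(7 + 1) = 6.4.
Rank 6 is 47.8 and rank 7 is 47.9.
Interpolate: 47.8 + 0.4·(47.9 − 47.8) = 47.8 + 0.4·0.1 = 47.84.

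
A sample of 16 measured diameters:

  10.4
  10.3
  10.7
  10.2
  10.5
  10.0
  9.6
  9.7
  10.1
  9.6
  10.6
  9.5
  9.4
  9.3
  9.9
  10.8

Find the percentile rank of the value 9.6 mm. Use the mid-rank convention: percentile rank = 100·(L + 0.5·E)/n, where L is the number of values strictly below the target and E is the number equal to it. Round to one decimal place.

25.0

Sorted: 9.3, 9.4, 9.5, 9.6, 9.6, 9.7, 9.9, 10.0, 10.1, 10.2, 10.3, 10.4, 10.5, 10.6, 10.7, 10.8.
Count below 9.6: L = 3; count equal: E = 2; n = 16.
Percentile rank = 100·(3 + 0.5·2)/16 = 100·4/16 = 25.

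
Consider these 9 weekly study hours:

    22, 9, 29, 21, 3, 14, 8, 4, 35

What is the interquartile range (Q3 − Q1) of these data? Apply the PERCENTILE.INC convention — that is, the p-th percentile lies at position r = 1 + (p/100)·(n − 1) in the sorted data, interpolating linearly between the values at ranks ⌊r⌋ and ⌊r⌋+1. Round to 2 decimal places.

14.00

Sorted: 3, 4, 8, 9, 14, 21, 22, 29, 35.
n = 9.
P25: r = 3 (integer) → 8.
P75: r = 7 (integer) → 22.
Difference: 22 − 8 = 14.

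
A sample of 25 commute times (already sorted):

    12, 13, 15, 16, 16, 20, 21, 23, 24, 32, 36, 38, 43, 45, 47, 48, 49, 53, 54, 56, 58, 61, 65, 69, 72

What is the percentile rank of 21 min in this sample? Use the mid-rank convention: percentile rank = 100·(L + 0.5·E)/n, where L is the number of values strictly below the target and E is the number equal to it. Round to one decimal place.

Count below 21: L = 6; count equal: E = 1; n = 25.
Percentile rank = 100·(6 + 0.5·1)/25 = 100·6.5/25 = 26.

26.0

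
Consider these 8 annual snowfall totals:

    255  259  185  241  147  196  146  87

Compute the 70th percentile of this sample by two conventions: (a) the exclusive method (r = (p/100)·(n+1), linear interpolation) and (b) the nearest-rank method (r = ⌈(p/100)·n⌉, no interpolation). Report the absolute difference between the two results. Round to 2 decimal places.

4.20

Sorted: 87, 146, 147, 185, 196, 241, 255, 259.
n = 8.
(a) r = 6.3; between ranks 6 (241) and 7 (255): 245.2.
(b) the nearest-rank method: rank 6 → 241.
|245.2 − 241| = 4.2.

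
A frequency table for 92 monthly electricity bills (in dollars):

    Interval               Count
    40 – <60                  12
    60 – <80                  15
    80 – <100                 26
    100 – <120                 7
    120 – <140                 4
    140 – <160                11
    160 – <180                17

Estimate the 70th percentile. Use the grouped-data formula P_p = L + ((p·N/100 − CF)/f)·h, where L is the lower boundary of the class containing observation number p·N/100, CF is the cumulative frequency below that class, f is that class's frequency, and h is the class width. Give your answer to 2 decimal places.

N = 92; target position k = 70/100 · 92 = 64.4.
Cumulative frequencies: 12, 27, 53, 60, 64, 75, 92.
Observation 64.4 falls in the class 140 – <160.
L = 140, CF = 64, f = 11, h = 20.
P70 = 140 + ((64.4 − 64)/11)·20 = 140 + 0.727273 = 140.727.

140.73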